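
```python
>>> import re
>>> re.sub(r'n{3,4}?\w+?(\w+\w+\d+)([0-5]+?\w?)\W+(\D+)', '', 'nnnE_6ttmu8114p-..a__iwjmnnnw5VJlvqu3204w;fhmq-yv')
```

'5VJlvqu3204w;fhmq-yv'

This matches 3 to 4 of a literal 'n' (lazy), then one or more of a word character (lazy); then one or more of a word character, then one or more of a word character, then one or more of a digit (captured); then one or more of a character in [0-5] (lazy), then optionally a word character (captured); then one or more of a non-word character; then one or more of a non-digit (captured).
Every occurrence is swapped for ''.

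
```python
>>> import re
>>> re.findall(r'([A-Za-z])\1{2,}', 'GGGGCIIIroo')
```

['G', 'I']

A backreference is literal: `\1` must see the identical characters the first group matched.
Matches: at [0:4] match 'GGGG', group 1 = 'G'; at [5:8] match 'III', group 1 = 'I'.
With a single group, `findall` returns only what that group captured — 2 items.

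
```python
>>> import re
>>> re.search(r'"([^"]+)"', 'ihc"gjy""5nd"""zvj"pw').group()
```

'"gjy"'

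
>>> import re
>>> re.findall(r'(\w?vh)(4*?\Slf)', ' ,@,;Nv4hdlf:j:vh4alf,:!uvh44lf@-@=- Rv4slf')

This matches optionally a word character, then the literal 'vh' (captured); then zero or more of a literal '4' (lazy), then a non-whitespace character, then the literal 'lf' (captured).
Matches: at [15:21] match 'vh4alf', groups = ('vh', '4alf'); at [24:31] match 'uvh44lf', groups = ('uvh', '44lf').
2 groups means each result is a tuple of 2 captured strings — 2 here.

[('vh', '4alf'), ('uvh', '44lf')]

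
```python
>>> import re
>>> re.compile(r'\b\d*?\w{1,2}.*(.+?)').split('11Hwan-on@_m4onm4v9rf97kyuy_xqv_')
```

['', '_', '']

The pattern matches a word boundary (`\b`, zero-width); then zero or more of a digit (lazy), then 1 to 2 of a word character, then zero or more of any character; then one or more of any character (lazy) (captured).
Matches to split on: at [0:32] → '11Hwan-on@_m4onm4v9rf97kyuy_xqv_'.
Because the pattern has a capturing group, `split` also inserts each captured text between the pieces.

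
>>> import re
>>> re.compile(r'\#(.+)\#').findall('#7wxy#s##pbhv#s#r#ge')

`findall` collects group 1 from the one match (1 total).

['7wxy#s##pbhv#s#r']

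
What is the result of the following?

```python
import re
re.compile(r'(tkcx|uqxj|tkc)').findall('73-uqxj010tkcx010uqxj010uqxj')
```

`|` is ordered: at each position the engine commits to the first alternative that works.
Matches: at [3:7] match 'uqxj', group 1 = 'uqxj'; at [10:14] match 'tkcx', group 1 = 'tkcx'; at [17:21] match 'uqxj', group 1 = 'uqxj'; at [24:28] match 'uqxj', group 1 = 'uqxj'.
With a single group, `findall` returns only what that group captured — 4 items.

['uqxj', 'tkcx', 'uqxj', 'uqxj']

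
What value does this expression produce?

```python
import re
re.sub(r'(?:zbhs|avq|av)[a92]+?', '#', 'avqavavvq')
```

'#vavvq'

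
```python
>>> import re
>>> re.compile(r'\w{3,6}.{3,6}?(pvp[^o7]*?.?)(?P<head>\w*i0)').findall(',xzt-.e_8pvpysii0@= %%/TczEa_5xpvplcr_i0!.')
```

The pattern matches 3 to 6 of a word character; then 3 to 6 of any character (lazy); then the literal 'pvp', then zero or more of any character except [o7] (lazy), then optionally any character (captured); then zero or more of a word character, then the literal 'i0' (captured as 'head').
Walking the string: at [1:17] match 'xzt-.e_8pvpysii0', groups = ('pvpy', 'sii0'); at [23:40] match 'TczEa_5xpvplcr_i0', groups = ('pvpl', 'cr_i0').
Multiple groups make `findall` return tuples — one 2-tuple for each match.

[('pvpy', 'sii0'), ('pvpl', 'cr_i0')]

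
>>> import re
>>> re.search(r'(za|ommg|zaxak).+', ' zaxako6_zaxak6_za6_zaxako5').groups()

('za',)

Alternation tries branches left to right and keeps the first one that lets the overall match succeed at that position.
Unlike `match`, `search` isn't anchored — it looks for the pattern anywhere in the string.
The match spans [1:27] → 'zaxako6_zaxak6_za6_zaxako5'.
Captured: group 1 = 'za'.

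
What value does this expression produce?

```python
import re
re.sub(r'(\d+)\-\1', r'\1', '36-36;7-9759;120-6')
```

'36;7-9759;120-6'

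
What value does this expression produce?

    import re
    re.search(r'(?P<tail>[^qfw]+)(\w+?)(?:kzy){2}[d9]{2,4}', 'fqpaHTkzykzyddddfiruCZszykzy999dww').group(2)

Pattern: one or more of any character except [qfw] (captured as 'tail'); then one or more of a word character (lazy) (captured); then the literal 'kzy' repeated 2 times, then 2 to 4 of one of [d9].
`re.search` scans for the first position where the pattern succeeds.
The match spans [2:16] → 'paHTkzykzydddd'.
Captured: group 1 = 'paH', group 2 = 'T'.

'T'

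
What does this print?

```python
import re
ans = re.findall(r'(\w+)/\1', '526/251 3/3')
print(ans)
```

['3']

A backreference is literal: `\1` must see the identical characters the first group matched.
Walking the string: at [8:11] match '3/3', group 1 = '3'.
With a single group, `findall` returns only what that group captured — 1 item.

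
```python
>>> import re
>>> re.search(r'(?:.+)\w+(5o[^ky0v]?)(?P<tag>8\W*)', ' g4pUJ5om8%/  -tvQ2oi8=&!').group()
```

This matches one or more of any character (non-capturing group); then one or more of a word character; then the literal '5o', then optionally any character except [ky0v] (captured); then a literal '8', then zero or more of a non-word character (captured as 'tag').
The match spans [0:15] → ' g4pUJ5om8%/  -'.

' g4pUJ5om8%/  -'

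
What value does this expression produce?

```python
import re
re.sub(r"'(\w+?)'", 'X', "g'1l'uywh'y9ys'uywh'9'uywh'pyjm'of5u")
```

'gXuywhXuywhXuywhXof5u'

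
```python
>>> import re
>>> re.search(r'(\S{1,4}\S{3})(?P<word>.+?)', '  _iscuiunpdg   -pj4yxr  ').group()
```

The pattern matches 1 to 4 of a non-whitespace character, then exactly 3 of a non-whitespace character (captured); then one or more of any character (lazy) (captured as 'word').
Lazy quantifiers expand one character at a time until the remainder of the pattern can match.
`re.search` scans for the first position where the pattern succeeds.
The match spans [2:10] → '_iscuiun'.
Captured: group 1 = '_iscuiu', group 2 = 'n'.

'_iscuiun'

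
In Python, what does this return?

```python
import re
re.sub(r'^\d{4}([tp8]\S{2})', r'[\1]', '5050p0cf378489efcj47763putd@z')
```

'[p0c]f378489efcj47763putd@z'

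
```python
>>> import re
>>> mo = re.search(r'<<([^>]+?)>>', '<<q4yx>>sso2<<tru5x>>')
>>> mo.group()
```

'<<q4yx>>'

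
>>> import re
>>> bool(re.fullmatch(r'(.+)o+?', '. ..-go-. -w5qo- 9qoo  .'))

The pattern matches one or more of any character (captured); then one or more of a literal 'o' (lazy).
`fullmatch` succeeds only if the pattern covers the string from start to end.
Here there's no way to consume every character, so the call returns None, and `bool(None)` is False.

False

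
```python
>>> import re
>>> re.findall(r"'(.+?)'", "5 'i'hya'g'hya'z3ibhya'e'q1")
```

['i', 'g', 'z3ibhya']

Because the quantifier is non-greedy, it stops expanding at the earliest point where the rest of the pattern can succeed.
With a single group, `findall` returns only what that group captured — 3 items.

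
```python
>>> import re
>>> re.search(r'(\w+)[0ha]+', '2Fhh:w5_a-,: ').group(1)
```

The match spans [0:4] → '2Fhh'.
Captured: group 1 = '2Fh'.

'2Fh'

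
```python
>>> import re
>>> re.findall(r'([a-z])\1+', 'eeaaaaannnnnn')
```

['e', 'a', 'n']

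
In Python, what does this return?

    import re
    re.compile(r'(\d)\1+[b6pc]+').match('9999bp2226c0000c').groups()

The backreference `\1` re-matches whatever the first group consumed, character for character.
`re.match` won't scan ahead — the pattern has to work from the very first character.
The match spans [0:6] → '9999bp'.
Captured: group 1 = '9'.

('9',)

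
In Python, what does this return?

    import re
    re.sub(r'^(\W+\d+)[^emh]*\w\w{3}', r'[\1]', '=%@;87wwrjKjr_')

'[=%@;87]'

The pattern matches anchored at the start of the string; then one or more of a non-word character, then one or more of a digit (captured); then zero or more of any character except [emh], then a word character, then exactly 3 of a word character.
Matches: at [0:14] → '=%@;87wwrjKjr_'.
The replacement refers to a captured group, so each match is rewritten using its own captured text.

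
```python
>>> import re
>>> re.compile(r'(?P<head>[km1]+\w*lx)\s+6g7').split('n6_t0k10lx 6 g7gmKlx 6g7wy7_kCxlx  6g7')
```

['n6_t0k10lx 6 g7g', 'mKlx', 'wy7_', 'kCxlx', '']

The group in the pattern means `split` returns the separators' captures alongside the pieces.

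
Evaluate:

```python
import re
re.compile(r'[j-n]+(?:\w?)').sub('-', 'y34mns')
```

'y34-'

Every occurrence is swapped for '-'.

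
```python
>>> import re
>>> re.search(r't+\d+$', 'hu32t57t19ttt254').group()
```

The match spans [10:16] → 'ttt254'.

'ttt254'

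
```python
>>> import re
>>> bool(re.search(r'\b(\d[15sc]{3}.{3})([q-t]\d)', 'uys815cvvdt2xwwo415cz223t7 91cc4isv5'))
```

Pattern: a word boundary (`\b`, zero-width); then a digit, then exactly 3 of one of [15sc], then exactly 3 of any character (captured); then a character in [q-t], then a digit (captured).
`re.search` tries every starting position until one works.
Here the pattern never matches, so the call returns None, and `bool(None)` is False.

False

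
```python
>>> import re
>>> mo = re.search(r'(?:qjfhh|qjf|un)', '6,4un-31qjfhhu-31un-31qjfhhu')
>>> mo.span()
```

(3, 5)

The match spans [3:5] → 'un'.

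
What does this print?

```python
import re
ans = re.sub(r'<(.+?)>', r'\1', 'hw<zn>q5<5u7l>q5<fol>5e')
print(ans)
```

With the lazy modifier that quantifier settles for the fewest repetitions that let the rest of the pattern succeed (the atoms after it are unaffected and can still be greedy).
Matches: at [2:6] → '<zn>'; at [8:14] → '<5u7l>'; at [16:21] → '<fol>'.
Each match is replaced using the text its own group 1 captured.

hwznq55u7lq5fol5e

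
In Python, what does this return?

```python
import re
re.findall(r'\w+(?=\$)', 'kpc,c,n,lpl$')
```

Because the assertion is zero-width, the text it checks is not consumed and won't appear in the result.
Matches: at [8:11] → 'lpl'.
With no groups in the pattern, `findall` gives back each whole match — 1 here.

['lpl']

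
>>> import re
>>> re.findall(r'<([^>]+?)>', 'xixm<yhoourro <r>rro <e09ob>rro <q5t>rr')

['yhoourro <r', 'e09ob', 'q5t']

Matches: at [4:17] match '<yhoourro <r>', group 1 = 'yhoourro <r'; at [21:28] match '<e09ob>', group 1 = 'e09ob'; at [32:37] match '<q5t>', group 1 = 'q5t'.
`findall` collects group 1 from each match (3 total).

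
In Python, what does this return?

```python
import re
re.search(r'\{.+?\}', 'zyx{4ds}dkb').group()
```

'{4ds}'

`re.search` tries every starting position until one works.
The match spans [3:8] → '{4ds}'.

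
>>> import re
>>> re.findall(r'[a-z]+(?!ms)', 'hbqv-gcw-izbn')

['hbqv', 'gcw', 'izbn']

`(?!…)`/`(?<!…)` only lets a position through if the neighbouring text does NOT match; no characters are consumed.
Scanning left to right: at [0:4] → 'hbqv'; at [5:8] → 'gcw'; at [9:13] → 'izbn'.
No capturing groups, so `findall` returns the 3 full match strings.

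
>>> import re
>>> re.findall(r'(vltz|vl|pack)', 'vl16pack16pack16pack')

['vl', 'pack', 'pack', 'pack']

Walking the string: at [0:2] match 'vl', group 1 = 'vl'; at [4:8] match 'pack', group 1 = 'pack'; at [10:14] match 'pack', group 1 = 'pack'; at [16:20] match 'pack', group 1 = 'pack'.
With a single group, `findall` returns only what that group captured — 4 items.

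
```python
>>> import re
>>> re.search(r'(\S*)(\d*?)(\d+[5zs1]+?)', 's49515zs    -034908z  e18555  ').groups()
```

('s4951', '', '5z')

The match spans [0:7] → 's49515z'.
Captured: group 1 = 's4951', group 2 = '', group 3 = '5z'.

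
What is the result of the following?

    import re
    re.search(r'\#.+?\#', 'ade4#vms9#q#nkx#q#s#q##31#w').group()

'#vms9#'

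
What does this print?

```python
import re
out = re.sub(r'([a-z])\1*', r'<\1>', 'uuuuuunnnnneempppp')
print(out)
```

`\1` has to match the exact text group 1 already captured.
Matches: at [0:6] → 'uuuuuu'; at [6:11] → 'nnnnn'; at [11:13] → 'ee'; at [13:14] → 'm'; at [14:18] → 'pppp'.
The replacement refers to a captured group, so each match is rewritten using its own captured text.

<u><n><e><m><p>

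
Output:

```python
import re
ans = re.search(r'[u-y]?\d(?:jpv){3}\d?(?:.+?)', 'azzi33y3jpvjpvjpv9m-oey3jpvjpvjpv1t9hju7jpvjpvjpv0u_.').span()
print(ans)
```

(6, 19)

The pattern matches optionally a character in [u-y], then a digit; then the literal 'jpv' repeated 3 times, then optionally a digit; then one or more of any character (lazy) (non-capturing group).
A `+?`/`*?`/`{m,n}?` starts at its minimum and grows only as far as needed for what follows to match.
`search` walks the string left to right and returns the first match it finds.
The match spans [6:19] → 'y3jpvjpvjpv9m'.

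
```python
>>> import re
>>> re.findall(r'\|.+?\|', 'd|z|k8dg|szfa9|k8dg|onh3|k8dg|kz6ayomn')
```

Because the quantifier is non-greedy, it stops expanding at the earliest point where the rest of the pattern can succeed.
Walking the string: at [1:4] → '|z|'; at [8:15] → '|szfa9|'; at [19:25] → '|onh3|'.
No capturing groups, so `findall` returns the 3 full match strings.

['|z|', '|szfa9|', '|onh3|']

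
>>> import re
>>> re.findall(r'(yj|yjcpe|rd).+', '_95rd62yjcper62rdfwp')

With a single group, `findall` returns only what that group captured — 1 item.

['rd']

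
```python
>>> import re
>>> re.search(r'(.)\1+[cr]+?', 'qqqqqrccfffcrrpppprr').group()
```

`\1` is not a pattern — it's the concrete string captured by group 1, re-applied verbatim.
The match spans [0:6] → 'qqqqqr'.

'qqqqqr'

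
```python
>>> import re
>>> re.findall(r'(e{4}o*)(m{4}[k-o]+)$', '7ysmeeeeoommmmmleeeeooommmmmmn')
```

`findall` packs the 2 group values into a tuple for every match.

[('eeeeooo', 'mmmmmmn')]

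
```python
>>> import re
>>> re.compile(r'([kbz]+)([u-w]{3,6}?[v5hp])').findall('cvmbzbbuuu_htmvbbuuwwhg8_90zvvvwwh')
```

[('bb', 'uuwwh'), ('z', 'vvvwwh')]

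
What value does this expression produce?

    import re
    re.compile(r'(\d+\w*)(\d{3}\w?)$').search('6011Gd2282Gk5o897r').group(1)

'6011Gd2282Gk5o'

The match spans [0:18] → '6011Gd2282Gk5o897r'.
Captured: group 1 = '6011Gd2282Gk5o', group 2 = '897r'.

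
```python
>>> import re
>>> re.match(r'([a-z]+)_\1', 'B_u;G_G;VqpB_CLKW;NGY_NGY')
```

`re.match` won't scan ahead — the pattern has to work from the very first character.
Here the pattern fails at index 0, so the call returns None.

None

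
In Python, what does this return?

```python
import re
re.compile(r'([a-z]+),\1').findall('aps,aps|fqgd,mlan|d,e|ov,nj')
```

['aps']

After group 1 captures some text, `\1` only succeeds where that same text appears again.
`findall` collects group 1 from the one match (1 total).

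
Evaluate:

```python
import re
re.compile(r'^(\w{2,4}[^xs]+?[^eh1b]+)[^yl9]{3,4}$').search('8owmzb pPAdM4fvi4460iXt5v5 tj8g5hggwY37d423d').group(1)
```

This matches anchored at the start of the string; then 2 to 4 of a word character, then one or more of any character except [xs] (lazy), then one or more of any character except [eh1b] (captured); then 3 to 4 of any character except [yl9]; then anchored at the end.
Unlike `match`, `search` isn't anchored — it looks for the pattern anywhere in the string.
The match spans [0:44] → '8owmzb pPAdM4fvi4460iXt5v5 tj8g5hggwY37d423d'.
Captured: group 1 = '8owmzb pPAdM4fvi4460iXt5v5 tj8g5hggwY37d4'.

'8owmzb pPAdM4fvi4460iXt5v5 tj8g5hggwY37d4'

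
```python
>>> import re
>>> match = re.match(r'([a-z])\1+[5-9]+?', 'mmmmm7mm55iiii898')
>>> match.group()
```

`\1` is not a pattern — it's the concrete string captured by group 1, re-applied verbatim.
`re.match` won't scan ahead — the pattern has to work from the very first character.
The match spans [0:6] → 'mmmmm7'.
Captured: group 1 = 'm'.

'mmmmm7'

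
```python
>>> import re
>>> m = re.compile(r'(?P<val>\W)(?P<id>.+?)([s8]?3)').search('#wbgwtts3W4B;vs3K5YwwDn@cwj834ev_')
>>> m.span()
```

(0, 9)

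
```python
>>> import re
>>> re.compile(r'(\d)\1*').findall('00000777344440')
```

`\1` is not a pattern — it's the concrete string captured by group 1, re-applied verbatim.
Scanning left to right: at [0:5] match '00000', group 1 = '0'; at [5:8] match '777', group 1 = '7'; at [8:9] match '3', group 1 = '3'; at [9:13] match '4444', group 1 = '4'; at [13:14] match '0', group 1 = '0'.
Because there's exactly one group, `findall` drops the full match and keeps group 1 from each hit.

['0', '7', '3', '4', '0']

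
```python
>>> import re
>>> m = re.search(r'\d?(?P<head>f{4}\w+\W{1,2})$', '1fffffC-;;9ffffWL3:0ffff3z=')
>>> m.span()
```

Pattern: optionally a digit; then exactly 4 of the literal 'f', then one or more of a word character, then 1 to 2 of a non-word character (captured as 'head'); then anchored at the end.
`search` walks the string left to right and returns the first match it finds.
The match spans [19:27] → '0ffff3z='.
Captured: group 1 = 'ffff3z='.

(19, 27)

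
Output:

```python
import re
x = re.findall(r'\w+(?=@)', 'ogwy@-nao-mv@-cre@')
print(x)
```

['ogwy', 'mv', 'cre']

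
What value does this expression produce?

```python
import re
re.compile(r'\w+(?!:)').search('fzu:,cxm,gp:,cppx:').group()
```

'fz'

`(?!…)`/`(?<!…)` only lets a position through if the neighbouring text does NOT match; no characters are consumed.
`re.search` scans for the first position where the pattern succeeds.
The match spans [0:2] → 'fz'.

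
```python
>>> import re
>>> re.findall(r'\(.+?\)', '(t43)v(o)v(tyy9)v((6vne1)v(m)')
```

['(t43)', '(o)', '(tyy9)', '((6vne1)', '(m)']

A `+?`/`*?`/`{m,n}?` starts at its minimum and grows only as far as needed for what follows to match.
Matches: at [0:5] → '(t43)'; at [6:9] → '(o)'; at [10:16] → '(tyy9)'; at [17:25] → '((6vne1)'; at [26:29] → '(m)'.
No capturing groups, so `findall` returns the 5 full match strings.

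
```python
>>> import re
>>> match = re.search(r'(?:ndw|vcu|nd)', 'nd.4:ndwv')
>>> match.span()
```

The match spans [0:2] → 'nd'.

(0, 2)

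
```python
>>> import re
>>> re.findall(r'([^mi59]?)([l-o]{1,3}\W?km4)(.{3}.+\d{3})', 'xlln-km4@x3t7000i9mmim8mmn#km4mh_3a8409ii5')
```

This matches optionally any character except [mi59] (captured); then 1 to 3 of a character in [l-o], then optionally a non-word character, then the literal 'km4' (captured); then exactly 3 of any character, then one or more of any character, then exactly 3 of a digit (captured).
Scanning left to right: at [0:39] match 'xlln-km4@x3t7000i9mmim8mmn#km4mh_3a8409', groups = ('x', 'lln-km4', '@x3t7000i9mmim8mmn#km4mh_3a8409').
`findall` packs the 3 group values into a tuple for every match.

[('x', 'lln-km4', '@x3t7000i9mmim8mmn#km4mh_3a8409')]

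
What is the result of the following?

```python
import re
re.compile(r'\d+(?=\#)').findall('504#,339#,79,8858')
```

The positive lookaround only admits positions where the adjacent text matches; those characters stay outside the span.
Since nothing is captured, `findall` lists the 2 matched substrings directly.

['504', '339']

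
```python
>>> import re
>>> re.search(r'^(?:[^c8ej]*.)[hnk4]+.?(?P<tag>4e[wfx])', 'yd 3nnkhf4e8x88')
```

Pattern: anchored at the start of the string; then zero or more of any character except [c8ej], then any character (non-capturing group); then one or more of one of [hnk4], then optionally any character; then the literal '4e', then one of [wfx] (captured as 'tag').
`re.search` tries every starting position until one works.
Here the pattern never matches, so the call returns None.

None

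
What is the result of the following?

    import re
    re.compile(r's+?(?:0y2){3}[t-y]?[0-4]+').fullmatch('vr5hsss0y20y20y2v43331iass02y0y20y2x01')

None

This matches one or more of a literal 's' (lazy); then the literal '0y2' repeated 3 times, then optionally a character in [t-y]; then one or more of a character in [0-4].
`fullmatch` succeeds only if the pattern covers the string from start to end.
Here there's no way to consume every character, so the call returns None.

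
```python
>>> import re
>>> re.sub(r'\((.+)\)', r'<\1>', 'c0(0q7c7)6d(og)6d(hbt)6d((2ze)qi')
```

'c0<0q7c7)6d(og)6d(hbt)6d((2ze>qi'

`\1` in the replacement pulls in group 1's text for each match.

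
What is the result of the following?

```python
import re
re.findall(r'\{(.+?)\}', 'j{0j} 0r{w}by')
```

['0j', 'w']

The `?` after the quantifier makes it lazy — it takes as little as possible before letting the rest of the pattern try.
One capturing group, so `findall` returns just the captured substring from each match — 2 in all.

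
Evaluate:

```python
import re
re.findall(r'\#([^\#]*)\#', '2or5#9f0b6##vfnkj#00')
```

['9f0b6', 'vfnkj']

One capturing group, so `findall` returns just the captured substring from each match — 2 in all.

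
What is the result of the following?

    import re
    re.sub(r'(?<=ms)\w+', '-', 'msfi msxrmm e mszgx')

'ms- ms- e ms-'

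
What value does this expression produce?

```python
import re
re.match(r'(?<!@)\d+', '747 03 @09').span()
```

`(?!…)`/`(?<!…)` only lets a position through if the neighbouring text does NOT match; no characters are consumed.
`re.match` won't scan ahead — the pattern has to work from the very first character.
The match spans [0:3] → '747'.

(0, 3)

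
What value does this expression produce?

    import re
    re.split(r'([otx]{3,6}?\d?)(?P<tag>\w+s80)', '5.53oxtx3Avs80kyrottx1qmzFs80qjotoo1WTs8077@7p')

['5.53', 'oxt', 'x3Avs80kyrottx1qmzFs80qjotoo1WTs80', '77@7p']

A non-greedy quantifier consumes as few characters as it can — just enough that the remainder of the pattern still matches from where it stops; whatever follows it matches normally.
Because the pattern has a capturing group, `split` also inserts each captured text between the pieces.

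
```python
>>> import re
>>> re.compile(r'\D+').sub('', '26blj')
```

'26'

Pattern: one or more of a non-digit.
Every occurrence is swapped for ''.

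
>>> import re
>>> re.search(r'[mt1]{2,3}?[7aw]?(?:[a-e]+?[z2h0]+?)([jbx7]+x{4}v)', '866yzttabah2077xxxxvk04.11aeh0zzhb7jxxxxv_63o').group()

Pattern: 2 to 3 of one of [mt1] (lazy), then optionally one of [7aw]; then one or more of a character in [a-e] (lazy), then one or more of one of [z2h0] (lazy) (non-capturing group); then one or more of one of [jbx7], then exactly 4 of a literal 'x', then a literal 'v' (captured).
`re.search` tries every starting position until one works.
The match spans [5:20] → 'ttabah2077xxxxv'.
Captured: group 1 = '77xxxxv'.

'ttabah2077xxxxv'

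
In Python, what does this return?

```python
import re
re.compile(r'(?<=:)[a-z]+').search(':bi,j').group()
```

Because the assertion is zero-width, the text it checks is not consumed and won't appear in the result.
`re.search` scans for the first position where the pattern succeeds.
The match spans [1:3] → 'bi'.

'bi'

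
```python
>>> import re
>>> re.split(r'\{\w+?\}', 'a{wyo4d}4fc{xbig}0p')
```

Matches to split on: at [1:8] → '{wyo4d}'; at [11:17] → '{xbig}'.
`split` removes every match and returns the 3 fragments in between.

['a', '4fc', '0p']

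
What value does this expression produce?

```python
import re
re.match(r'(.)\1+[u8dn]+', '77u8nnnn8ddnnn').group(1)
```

'7'

The backreference `\1` re-matches whatever the first group consumed, character for character.
`re.match` only tries the pattern at the start of the string.
The match spans [0:14] → '77u8nnnn8ddnnn'.
Captured: group 1 = '7'.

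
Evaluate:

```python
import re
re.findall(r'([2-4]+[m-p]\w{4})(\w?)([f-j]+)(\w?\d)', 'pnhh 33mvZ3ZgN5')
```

[('33mvZ3Z', '', 'g', 'N5')]

This matches one or more of a character in [2-4], then a character in [m-p], then exactly 4 of a word character (captured); then optionally a word character (captured); then one or more of a character in [f-j] (captured); then optionally a word character, then a digit (captured).
`findall` packs the 4 group values into a tuple for every match.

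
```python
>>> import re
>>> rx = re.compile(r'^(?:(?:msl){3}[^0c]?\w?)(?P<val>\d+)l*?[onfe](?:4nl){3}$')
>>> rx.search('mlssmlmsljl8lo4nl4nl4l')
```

The pattern matches anchored at the start of the string; then the literal 'msl' repeated 3 times, then optionally any character except [0c], then optionally a word character (non-capturing group); then one or more of a digit (captured as 'val'); then zero or more of a literal 'l' (lazy); then one of [onfe], then the literal '4nl' repeated 3 times; then anchored at the end.
`re.search` tries every starting position until one works.
Here nothing in the string fits, so the call returns None.

None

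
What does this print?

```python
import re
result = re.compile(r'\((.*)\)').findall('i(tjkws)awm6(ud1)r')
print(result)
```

Scanning left to right: at [1:17] match '(tjkws)awm6(ud1)', group 1 = 'tjkws)awm6(ud1'.
`findall` collects group 1 from the one match (1 total).

['tjkws)awm6(ud1']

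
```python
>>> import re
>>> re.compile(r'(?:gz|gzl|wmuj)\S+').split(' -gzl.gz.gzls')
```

Matches to split on: at [2:13] → 'gzl.gz.gzls'.
The string is cut at each match, leaving 2 pieces.

[' -', '']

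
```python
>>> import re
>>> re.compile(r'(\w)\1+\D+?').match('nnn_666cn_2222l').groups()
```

('n',)

After group 1 captures some text, `\1` only succeeds where that same text appears again.
`re.match` only tries the pattern at the start of the string.
The match spans [0:4] → 'nnn_'.
Captured: group 1 = 'n'.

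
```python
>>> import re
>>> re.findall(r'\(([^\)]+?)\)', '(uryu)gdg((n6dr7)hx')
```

Walking the string: at [0:6] match '(uryu)', group 1 = 'uryu'; at [9:17] match '((n6dr7)', group 1 = '(n6dr7'.
With a single group, `findall` returns only what that group captured — 2 items.

['uryu', '(n6dr7']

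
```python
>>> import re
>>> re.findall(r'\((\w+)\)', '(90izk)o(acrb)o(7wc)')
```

Because there's exactly one group, `findall` drops the full match and keeps group 1 from each hit.

['90izk', 'acrb', '7wc']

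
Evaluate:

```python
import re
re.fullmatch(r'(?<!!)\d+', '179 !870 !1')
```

Because the assertion is negative and zero-width, positions next to the forbidden text are skipped.
`fullmatch` succeeds only if the pattern covers the string from start to end.
Here the string isn't matched end-to-end, so the call returns None.

None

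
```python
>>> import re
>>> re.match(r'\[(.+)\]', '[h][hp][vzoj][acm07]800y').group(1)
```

`re.match` won't scan ahead — the pattern has to work from the very first character.
The match spans [0:20] → '[h][hp][vzoj][acm07]'.
Captured: group 1 = 'h][hp][vzoj][acm07'.

'h][hp][vzoj][acm07'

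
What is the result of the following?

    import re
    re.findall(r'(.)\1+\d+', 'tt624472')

The backreference `\1` re-matches whatever the first group consumed, character for character.
Matches: at [0:8] match 'tt624472', group 1 = 't'.
Because there's exactly one group, `findall` drops the full match and keeps group 1 from the one hit.

['t']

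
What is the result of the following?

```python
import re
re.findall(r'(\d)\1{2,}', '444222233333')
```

A backreference is literal: `\1` must see the identical characters the first group matched.
Scanning left to right: at [0:3] match '444', group 1 = '4'; at [3:7] match '2222', group 1 = '2'; at [7:12] match '33333', group 1 = '3'.
`findall` collects group 1 from each match (3 total).

['4', '2', '3']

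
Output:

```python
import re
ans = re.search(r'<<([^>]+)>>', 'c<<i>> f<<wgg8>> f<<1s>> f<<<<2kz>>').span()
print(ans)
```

(1, 6)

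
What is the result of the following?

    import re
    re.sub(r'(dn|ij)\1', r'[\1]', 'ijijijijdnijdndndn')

`\1` is not a pattern — it's the concrete string captured by group 1, re-applied verbatim.
`\1` in the replacement pulls in group 1's text for each match.

'[ij][ij]dnij[dn]dn'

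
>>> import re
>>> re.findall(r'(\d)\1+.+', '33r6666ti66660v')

`\1` is not a pattern — it's the concrete string captured by group 1, re-applied verbatim.
Matches: at [0:15] match '33r6666ti66660v', group 1 = '3'.
Because there's exactly one group, `findall` drops the full match and keeps group 1 from the one hit.

['3']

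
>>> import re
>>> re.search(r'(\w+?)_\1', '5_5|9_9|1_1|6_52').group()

'5_5'

`\1` has to match the exact text group 1 already captured.
`re.search` scans for the first position where the pattern succeeds.
The match spans [0:3] → '5_5'.
Captured: group 1 = '5'.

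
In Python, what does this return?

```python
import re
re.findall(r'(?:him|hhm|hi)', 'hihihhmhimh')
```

The regex engine tests alternatives in the order written; an earlier branch that matches wins even if a later one would match more.
Scanning left to right: at [0:2] → 'hi'; at [2:4] → 'hi'; at [4:7] → 'hhm'; at [7:10] → 'him'.
`findall` yields the raw match text (4 of them) because the pattern has no groups.

['hi', 'hi', 'hhm', 'him']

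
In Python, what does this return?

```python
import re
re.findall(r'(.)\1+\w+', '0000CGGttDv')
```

['0']

A backreference is literal: `\1` must see the identical characters the first group matched.
One capturing group, so `findall` returns just the captured substring from the one match — 1 in all.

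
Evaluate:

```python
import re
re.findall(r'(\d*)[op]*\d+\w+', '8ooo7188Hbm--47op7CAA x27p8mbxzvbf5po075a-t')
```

['8', '47', '27']

This matches zero or more of a digit (captured); then zero or more of one of [op], then one or more of a digit, then one or more of a word character.
Walking the string: at [0:11] match '8ooo7188Hbm', group 1 = '8'; at [13:21] match '47op7CAA', group 1 = '47'; at [23:41] match '27p8mbxzvbf5po075a', group 1 = '27'.
`findall` collects group 1 from each match (3 total).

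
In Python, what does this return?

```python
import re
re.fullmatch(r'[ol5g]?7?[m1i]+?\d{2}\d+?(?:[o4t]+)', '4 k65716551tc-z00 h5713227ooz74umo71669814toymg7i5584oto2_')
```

This matches optionally one of [ol5g]; then optionally a literal '7'; then one or more of one of [m1i] (lazy), then exactly 2 of a digit; then one or more of a digit (lazy); then one or more of one of [o4t] (non-capturing group).
For `fullmatch`, every character of the input must be accounted for by the pattern.
Here there's no way to consume every character, so the call returns None.

None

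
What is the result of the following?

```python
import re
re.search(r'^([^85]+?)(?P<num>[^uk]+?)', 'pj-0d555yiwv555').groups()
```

('p', 'j')

Pattern: anchored at the start of the string; then one or more of any character except [85] (lazy) (captured); then one or more of any character except [uk] (lazy) (captured as 'num').
A non-greedy quantifier consumes as few characters as it can — just enough that the remainder of the pattern still matches from where it stops; whatever follows it matches normally.
`search` walks the string left to right and returns the first match it finds.
The match spans [0:2] → 'pj'.
Captured: group 1 = 'p', group 2 = 'j'.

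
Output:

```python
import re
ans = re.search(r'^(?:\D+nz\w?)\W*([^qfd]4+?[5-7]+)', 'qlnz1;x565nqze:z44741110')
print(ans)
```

Here no position works, so the call returns None.

None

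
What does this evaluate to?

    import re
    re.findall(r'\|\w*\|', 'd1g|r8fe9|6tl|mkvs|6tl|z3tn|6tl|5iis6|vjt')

['|r8fe9|', '|mkvs|', '|z3tn|', '|5iis6|']

Matches: at [3:10] → '|r8fe9|'; at [13:19] → '|mkvs|'; at [22:28] → '|z3tn|'; at [31:38] → '|5iis6|'.
`findall` yields the raw match text (4 of them) because the pattern has no groups.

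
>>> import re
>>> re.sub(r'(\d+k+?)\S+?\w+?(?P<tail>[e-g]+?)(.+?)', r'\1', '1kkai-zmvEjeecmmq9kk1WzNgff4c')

'1kcmmq9kf4c'

This matches one or more of a digit, then one or more of a literal 'k' (lazy) (captured); then one or more of a non-whitespace character (lazy), then one or more of a word character (lazy); then one or more of a character in [e-g] (lazy) (captured as 'tail'); then one or more of any character (lazy) (captured).
Lazy quantifiers expand one character at a time until the remainder of the pattern can match.
Matches: at [0:13] → '1kkai-zmvEjee'; at [17:26] → '9kk1WzNgf'.
The replacement refers to a captured group, so each match is rewritten using its own captured text.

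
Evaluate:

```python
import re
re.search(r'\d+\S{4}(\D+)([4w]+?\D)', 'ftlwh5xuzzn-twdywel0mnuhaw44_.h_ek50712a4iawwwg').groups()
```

('n-twdy', 'we')

This matches one or more of a digit, then exactly 4 of a non-whitespace character; then one or more of a non-digit (captured); then one or more of one of [4w] (lazy), then a non-digit (captured).
Unlike `match`, `search` isn't anchored — it looks for the pattern anywhere in the string.
The match spans [5:18] → '5xuzzn-twdywe'.
Captured: group 1 = 'n-twdy', group 2 = 'we'.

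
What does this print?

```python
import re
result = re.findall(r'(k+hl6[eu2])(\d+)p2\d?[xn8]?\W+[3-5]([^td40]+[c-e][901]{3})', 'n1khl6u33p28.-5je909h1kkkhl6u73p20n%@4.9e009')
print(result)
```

[('khl6u', '33', 'je909'), ('kkkhl6u', '73', '.9e009')]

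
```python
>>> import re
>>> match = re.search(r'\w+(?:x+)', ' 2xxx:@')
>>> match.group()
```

The pattern matches one or more of a word character; then one or more of a literal 'x' (non-capturing group).
Unlike `match`, `search` isn't anchored — it looks for the pattern anywhere in the string.
The match spans [1:5] → '2xxx'.

'2xxx'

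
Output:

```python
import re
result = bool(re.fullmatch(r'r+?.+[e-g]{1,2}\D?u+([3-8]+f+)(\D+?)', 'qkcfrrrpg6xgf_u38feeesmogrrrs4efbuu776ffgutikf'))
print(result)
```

The pattern matches one or more of a literal 'r' (lazy); then one or more of any character; then 1 to 2 of a character in [e-g], then optionally a non-digit, then one or more of the literal 'u'; then one or more of a character in [3-8], then one or more of a literal 'f' (captured); then one or more of a non-digit (lazy) (captured).
`re.fullmatch` requires the pattern to consume the entire string.
Here the string isn't matched end-to-end, so the call returns None, and `bool(None)` is False.

False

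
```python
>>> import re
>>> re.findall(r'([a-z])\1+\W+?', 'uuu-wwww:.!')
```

['u', 'w']

After group 1 captures some text, `\1` only succeeds where that same text appears again.
Because there's exactly one group, `findall` drops the full match and keeps group 1 from each hit.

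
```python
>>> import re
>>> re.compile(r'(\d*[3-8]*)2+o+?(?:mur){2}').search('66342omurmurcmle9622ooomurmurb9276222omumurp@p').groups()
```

('6634',)

The match spans [0:12] → '66342omurmur'.
Captured: group 1 = '6634'.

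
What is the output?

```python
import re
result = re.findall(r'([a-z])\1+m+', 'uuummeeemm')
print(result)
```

['u', 'e']

`\1` has to match the exact text group 1 already captured.
With a single group, `findall` returns only what that group captured — 2 items.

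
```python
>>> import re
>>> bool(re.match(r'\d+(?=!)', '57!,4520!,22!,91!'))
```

With `match`, the pattern is implicitly anchored at the beginning.
The match spans [0:2] → '57'.

True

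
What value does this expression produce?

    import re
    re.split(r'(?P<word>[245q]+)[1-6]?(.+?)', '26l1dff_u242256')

['', '2', 'l', '1dff_u', '24225', '6', '']

The pattern matches one or more of one of [245q] (captured as 'word'); then optionally a character in [1-6]; then one or more of any character (lazy) (captured).
With the lazy modifier that quantifier settles for the fewest repetitions that let the rest of the pattern succeed (the atoms after it are unaffected and can still be greedy).
Matches to split on: at [0:3] → '26l'; at [9:15] → '242256'.
The group in the pattern means `split` returns the separators' captures alongside the pieces.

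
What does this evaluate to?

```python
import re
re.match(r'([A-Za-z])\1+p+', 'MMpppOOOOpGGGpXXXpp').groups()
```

The match spans [0:5] → 'MMppp'.
Captured: group 1 = 'M'.

('M',)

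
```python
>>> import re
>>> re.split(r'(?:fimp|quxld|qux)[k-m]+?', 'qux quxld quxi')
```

['qux ', 'd quxi']

`split` removes every match and returns the 2 fragments in between.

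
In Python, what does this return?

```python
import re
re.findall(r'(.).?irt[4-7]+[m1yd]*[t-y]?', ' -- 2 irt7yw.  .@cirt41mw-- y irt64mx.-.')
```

['2', '@', 'y']

This matches any character (captured); then optionally any character, then the literal 'irt', then one or more of a character in [4-7]; then zero or more of one of [m1yd], then optionally a character in [t-y].
Matches: at [4:12] match '2 irt7yw', group 1 = '2'; at [16:25] match '@cirt41mw', group 1 = '@'; at [28:37] match 'y irt64mx', group 1 = 'y'.
`findall` collects group 1 from each match (3 total).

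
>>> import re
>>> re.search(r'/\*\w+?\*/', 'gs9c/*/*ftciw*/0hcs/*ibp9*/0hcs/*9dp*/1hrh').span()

The match spans [6:15] → '/*ftciw*/'.

(6, 15)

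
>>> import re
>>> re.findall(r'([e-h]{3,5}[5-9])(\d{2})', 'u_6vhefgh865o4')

[('hefgh8', '65')]

With 2 capturing groups, `findall` returns a 2-tuple per match.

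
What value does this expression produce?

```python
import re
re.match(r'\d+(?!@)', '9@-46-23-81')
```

The negative lookaround is zero-width — it rules out positions where the adjacent text would match, without consuming anything.
With `match`, the pattern is implicitly anchored at the beginning.
Here position 0 doesn't satisfy it, so the call returns None.

None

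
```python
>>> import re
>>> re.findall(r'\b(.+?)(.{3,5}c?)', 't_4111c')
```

[('t', '_4111c')]

A `+?`/`*?`/`{m,n}?` starts at its minimum and grows only as far as needed for what follows to match.
Multiple groups make `findall` return tuples — one 2-tuple for the one match.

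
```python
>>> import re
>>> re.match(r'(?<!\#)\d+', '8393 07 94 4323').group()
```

`(?!…)`/`(?<!…)` only lets a position through if the neighbouring text does NOT match; no characters are consumed.
`match` is anchored at position 0; if the pattern doesn't fit there, it returns None.
The match spans [0:4] → '8393'.

'8393'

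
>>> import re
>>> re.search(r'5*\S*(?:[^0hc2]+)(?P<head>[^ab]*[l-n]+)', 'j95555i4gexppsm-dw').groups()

('m',)

The match spans [0:15] → 'j95555i4gexppsm'.
Captured: group 1 = 'm'.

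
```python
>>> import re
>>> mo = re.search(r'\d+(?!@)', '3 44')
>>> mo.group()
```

`(?!…)`/`(?<!…)` only lets a position through if the neighbouring text does NOT match; no characters are consumed.
`re.search` tries every starting position until one works.
The match spans [0:1] → '3'.

'3'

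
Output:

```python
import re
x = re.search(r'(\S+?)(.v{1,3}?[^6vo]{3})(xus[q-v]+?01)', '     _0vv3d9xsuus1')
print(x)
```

None

Pattern: one or more of a non-whitespace character (lazy) (captured); then any character, then 1 to 3 of a literal 'v' (lazy), then exactly 3 of any character except [6vo] (captured); then the literal 'xus', then one or more of a character in [q-v] (lazy), then the literal '01' (captured).
Unlike `match`, `search` isn't anchored — it looks for the pattern anywhere in the string.
Here no position works, so the call returns None.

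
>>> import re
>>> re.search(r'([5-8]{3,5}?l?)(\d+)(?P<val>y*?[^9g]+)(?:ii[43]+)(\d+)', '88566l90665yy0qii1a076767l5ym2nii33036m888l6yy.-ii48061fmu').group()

'88566l90665yy0qii1a076767l5ym2nii33036m888l6yy.-ii48061'

The match spans [0:55] → '88566l90665yy0qii1a076767l5ym2nii33036m888l6yy.-ii48061'.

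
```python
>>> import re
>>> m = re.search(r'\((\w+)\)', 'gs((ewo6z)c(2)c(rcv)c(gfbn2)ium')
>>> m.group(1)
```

'ewo6z'

`re.search` tries every starting position until one works.
The match spans [3:10] → '(ewo6z)'.
Captured: group 1 = 'ewo6z'.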